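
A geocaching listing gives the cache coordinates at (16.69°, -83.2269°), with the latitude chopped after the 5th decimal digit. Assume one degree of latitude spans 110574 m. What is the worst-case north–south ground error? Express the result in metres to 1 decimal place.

1.1 metres

Truncating at 5 decimal places can drop up to a full unit in the last place, so the latitude may be off by as much as 1e-05°.
Along the meridian that is 1e-05° × 110574 m/° = 1.10574 m.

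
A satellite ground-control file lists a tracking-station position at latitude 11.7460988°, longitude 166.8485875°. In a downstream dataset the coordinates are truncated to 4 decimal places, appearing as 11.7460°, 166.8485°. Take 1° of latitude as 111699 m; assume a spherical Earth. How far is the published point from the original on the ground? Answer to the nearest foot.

48 feet

Δlat = 11.7460988 − 11.7460 = +0.0000988°; Δlon = 166.8485875 − 166.8485 = +0.0000875°.
North–south shift: 0.0000988 × 111699 = 11.0359 m.
E–W at 11.746°: 0.0000875° × 111699 × cos 11.746° = 0.0000875 × 111699 × 0.9791 ≈ 9.569 m.
Hypotenuse of the two orthogonal shifts: √(11.0359² + 9.569²) = 14.6067 m.
In feet: 14.6067 m ÷ 0.3048 ≈ 47.922 ft.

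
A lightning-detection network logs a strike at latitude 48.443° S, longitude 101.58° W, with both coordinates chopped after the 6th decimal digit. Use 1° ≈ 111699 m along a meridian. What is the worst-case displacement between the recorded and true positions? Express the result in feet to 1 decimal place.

Truncating at 6 decimal places can drop up to a full unit in the last place, so each coordinate may be off by as much as 1e-06°.
N–S: 1e-06° × 111699 m/° = 0.111699 m.
E–W at 48.443°: 1e-06° × 111699 × cos 48.443° = 1e-06 × 111699 × 0.6634 ≈ 0.0740972 m.
Combining orthogonally: (0.111699² + 0.0740972²)^½ ≈ 0.134041 m.
Converting: 0.134041 m × 3.2808 ft/m ≈ 0.43977 ft.

0.4 feet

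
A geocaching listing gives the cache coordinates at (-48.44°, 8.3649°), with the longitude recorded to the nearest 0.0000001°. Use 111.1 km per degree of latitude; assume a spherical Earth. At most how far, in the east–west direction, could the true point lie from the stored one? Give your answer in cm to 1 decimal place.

Rounding to 7 decimal places leaves the longitude within ±5e-08° of the true value.
One degree of longitude at 48.44° is 111100 × cos 48.44° ≈ 111100 × 0.6634 = 73704.2 m.
Maximum E–W displacement: 5e-08 × 73704.2 = 0.00368521 m.
That is 0.00368521 m = 0.36852 cm.

0.4 cm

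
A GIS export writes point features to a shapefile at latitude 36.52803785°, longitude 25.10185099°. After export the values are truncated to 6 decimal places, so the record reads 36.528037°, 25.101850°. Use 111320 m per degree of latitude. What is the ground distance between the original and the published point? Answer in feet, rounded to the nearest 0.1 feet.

0.4 feet

Δlat = 36.52803785 − 36.528037 = +0.00000085°; Δlon = 25.10185099 − 25.101850 = +0.00000099°.
North–south shift: 0.00000085 × 111320 = 0.094622 m.
East–west at this latitude: 0.00000099° × 111320 × cos 36.528° ≈ 0.00000099 × 89452.9 = 0.0885584 m.
Combined displacement = (0.094622² + 0.0885584²)^½ ≈ 0.129599 m.
Converting: 0.129599 m × 3.2808 ft/m ≈ 0.42519 ft.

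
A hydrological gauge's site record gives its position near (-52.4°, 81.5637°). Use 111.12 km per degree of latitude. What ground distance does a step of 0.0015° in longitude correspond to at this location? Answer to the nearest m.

102 m

At 52.4° a degree of longitude is 111120 × cos 52.4° ≈ 67799.3 m, so 0.0015° corresponds to 101.699 m.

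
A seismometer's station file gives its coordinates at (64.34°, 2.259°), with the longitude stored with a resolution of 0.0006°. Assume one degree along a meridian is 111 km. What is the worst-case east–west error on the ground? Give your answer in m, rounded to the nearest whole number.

14 m

With a 0.0006° grid the true value lies within half a step, ±0.0006°/2 = ±0.0003°, of the stored one.
One degree of longitude at 64.34° is 111000 × cos 64.34° ≈ 111000 × 0.4330 = 48066.3 m.
East–west error: 0.0003° × 48066.3 m/° ≈ 14.4199 m.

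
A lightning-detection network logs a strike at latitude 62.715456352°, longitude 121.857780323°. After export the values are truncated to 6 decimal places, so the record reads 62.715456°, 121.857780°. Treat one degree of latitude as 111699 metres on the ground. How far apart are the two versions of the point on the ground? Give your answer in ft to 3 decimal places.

Δlat = 62.715456352 − 62.715456 = +0.000000352°; Δlon = 121.857780323 − 121.857780 = +0.000000323°.
N–S: 0.000000352° × 111699 m/° = 0.039318 m.
E–W at 62.7155°: 0.000000323° × 111699 × cos 62.7155° = 0.000000323 × 111699 × 0.4584 ≈ 0.0165389 m.
Distance: √(0.039318² + 0.0165389²) ≈ 0.0426549 m.
Converting: 0.0426549 m × 3.2808 ft/m ≈ 0.13994 ft.

0.140 ft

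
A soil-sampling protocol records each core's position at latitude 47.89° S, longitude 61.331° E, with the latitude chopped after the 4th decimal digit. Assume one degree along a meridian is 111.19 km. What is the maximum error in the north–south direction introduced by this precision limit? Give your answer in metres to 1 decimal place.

Truncating at 4 decimal places can drop up to a full unit in the last place, so the latitude may be off by as much as 0.0001°.
Along the meridian that is 0.0001° × 111190 m/° = 11.119 m.

11.1 metres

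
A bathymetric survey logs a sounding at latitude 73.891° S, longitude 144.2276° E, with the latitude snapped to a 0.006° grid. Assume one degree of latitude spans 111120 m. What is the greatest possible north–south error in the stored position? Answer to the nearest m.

333 m

With a 0.006° grid the true value lies within half a step, ±0.006°/2 = ±0.003°, of the stored one.
So the N–S error is at most 0.003 × 111120 = 333.36 m.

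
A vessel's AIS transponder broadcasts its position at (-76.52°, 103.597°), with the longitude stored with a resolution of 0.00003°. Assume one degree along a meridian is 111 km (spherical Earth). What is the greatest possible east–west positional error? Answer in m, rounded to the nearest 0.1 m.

0.4 m

With a 0.00003° grid the true value lies within half a step, ±0.00003°/2 = ±1.5e-05°, of the stored one.
At latitude 76.52° a degree of longitude spans 111000 m × cos 76.52° = 111000 × 0.2331 ≈ 25874.8 m.
Maximum E–W displacement: 1.5e-05 × 25874.8 = 0.388121 m.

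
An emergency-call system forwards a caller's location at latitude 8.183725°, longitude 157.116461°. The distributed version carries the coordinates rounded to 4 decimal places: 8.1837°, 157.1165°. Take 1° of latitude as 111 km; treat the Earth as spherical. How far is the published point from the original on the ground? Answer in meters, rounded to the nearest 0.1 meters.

5.1 meters

Δlat = 8.183725 − 8.1837 = +0.000025°; Δlon = 157.116461 − 157.1165 = -0.000039°.
North–south shift: 0.000025 × 111000 = 2.775 m.
East–west at this latitude: -0.000039° × 111000 × cos 8.1837° ≈ -0.000039 × 109870 = -4.28492 m.
Hypotenuse of the two orthogonal shifts: √(2.775² + 4.28492²) = 5.10501 m.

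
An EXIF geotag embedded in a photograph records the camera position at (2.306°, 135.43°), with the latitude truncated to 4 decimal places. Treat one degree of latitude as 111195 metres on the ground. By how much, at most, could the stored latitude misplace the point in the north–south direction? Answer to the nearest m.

11 m

Truncating at 4 decimal places can drop up to a full unit in the last place, so the latitude may be off by as much as 0.0001°.
So the N–S error is at most 0.0001 × 111195 = 11.1195 m.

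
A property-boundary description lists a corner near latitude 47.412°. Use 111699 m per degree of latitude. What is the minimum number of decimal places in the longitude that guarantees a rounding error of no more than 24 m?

4 decimal places

At 47.412° one degree of longitude covers 111699 × cos 47.412° ≈ 111699 × 0.6767 ≈ 75589.1 m.
Rounding to N decimal places gives at most 0.5 × 10⁻ᴺ degrees of error, i.e. 0.5 × 10⁻ᴺ × 75589.1 m.
Setting 37794.6 × 10⁻ᴺ ≤ 24 gives 10ᴺ ≥ 1575, i.e. N ≥ 3.20.
So 4 decimal places suffice (3.78 m); 3 would allow up to 37.8 m.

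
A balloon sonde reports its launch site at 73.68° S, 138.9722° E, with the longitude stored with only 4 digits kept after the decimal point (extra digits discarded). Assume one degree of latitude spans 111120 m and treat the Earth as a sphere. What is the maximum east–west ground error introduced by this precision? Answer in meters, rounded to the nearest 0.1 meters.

Truncating at 4 decimal places can drop up to a full unit in the last place, so the longitude may be off by as much as 0.0001°.
At latitude 73.68° a degree of longitude spans 111120 m × cos 73.68° = 111120 × 0.2810 ≈ 31224.9 m.
So at most 0.0001° × 31224.9 ≈ 3.12249 m east–west.

3.1 meters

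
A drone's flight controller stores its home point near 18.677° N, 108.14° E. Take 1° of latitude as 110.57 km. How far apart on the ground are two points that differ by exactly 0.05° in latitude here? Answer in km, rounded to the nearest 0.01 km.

5.53 km

Along a meridian 0.05° is 0.05 × 110570 = 5528.5 m.
That is 5528.5 m = 5.5285 km.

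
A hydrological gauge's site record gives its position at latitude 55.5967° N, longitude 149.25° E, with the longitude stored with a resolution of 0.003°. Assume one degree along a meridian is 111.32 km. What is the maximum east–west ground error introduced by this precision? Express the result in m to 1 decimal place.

94.3 m

With a 0.003° grid the true value lies within half a step, ±0.003°/2 = ±0.0015°, of the stored one.
At latitude 55.5967° a degree of longitude spans 111320 m × cos 55.5967° = 111320 × 0.5650 ≈ 62897.4 m.
So at most 0.0015° × 62897.4 ≈ 94.3461 m east–west.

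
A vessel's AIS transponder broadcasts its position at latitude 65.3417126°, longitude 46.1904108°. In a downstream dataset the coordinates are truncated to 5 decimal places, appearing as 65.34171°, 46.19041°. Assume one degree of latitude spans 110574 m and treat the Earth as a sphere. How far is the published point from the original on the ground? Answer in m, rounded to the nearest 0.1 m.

0.3 m

Δlat = 65.3417126 − 65.34171 = +0.0000026°; Δlon = 46.1904108 − 46.19041 = +0.0000008°.
North–south shift: 0.0000026 × 110574 = 0.287492 m.
E–W at 65.3417°: 0.0000008° × 110574 × cos 65.3417° = 0.0000008 × 110574 × 0.4172 ≈ 0.0369057 m.
Distance: √(0.287492² + 0.0369057²) ≈ 0.289852 m.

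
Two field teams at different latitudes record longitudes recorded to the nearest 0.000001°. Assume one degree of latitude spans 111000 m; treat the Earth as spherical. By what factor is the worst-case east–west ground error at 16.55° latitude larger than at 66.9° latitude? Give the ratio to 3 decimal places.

Rounding to 6 decimal places leaves the longitude within ±5e-07° of the true value.
At 16.55°: 5e-07° × 111000 × cos 16.55° = 5e-07 × 111000 × 0.9586 ≈ 0.053201 m.
Error at 66.9° = 5e-07° × 111000 × cos 66.9° ≈ 0.0555 × 0.3923 = 0.021775 m.
Ratio: 0.053201 / 0.021775 = cos 16.55° / cos 66.9° ≈ 2.4432.

2.443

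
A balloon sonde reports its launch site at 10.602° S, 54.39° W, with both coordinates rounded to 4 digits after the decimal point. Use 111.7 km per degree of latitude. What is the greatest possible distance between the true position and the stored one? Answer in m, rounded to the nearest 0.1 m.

7.8 m

Rounding to 4 decimal places leaves each coordinate within ±5e-05° of the true value.
N–S: 5e-05° × 111700 m/° = 5.585 m.
E–W at 10.602°: 5e-05° × 111700 × cos 10.602° = 5e-05 × 111700 × 0.9829 ≈ 5.48966 m.
Combining orthogonally: (5.585² + 5.48966²)^½ ≈ 7.83126 m.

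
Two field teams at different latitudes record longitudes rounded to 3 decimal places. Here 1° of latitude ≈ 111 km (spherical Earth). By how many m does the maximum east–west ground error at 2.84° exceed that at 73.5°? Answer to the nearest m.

Rounding to 3 decimal places leaves the longitude within ±0.0005° of the true value.
At 2.84°: 0.0005° × 111000 × cos 2.84° = 0.0005 × 111000 × 0.9988 ≈ 55.432 m.
At 73.5°: 0.0005° × 111000 × cos 73.5° = 0.0005 × 111000 × 0.2840 ≈ 15.763 m.
So the lower-latitude error exceeds the higher by 55.432 − 15.763 = 39.669 m.

40 m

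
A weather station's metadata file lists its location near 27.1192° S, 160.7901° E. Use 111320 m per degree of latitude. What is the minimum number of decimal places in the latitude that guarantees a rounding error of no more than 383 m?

3 decimal places

One degree of latitude covers 111320 m.
Rounding to N decimal places gives at most 0.5 × 10⁻ᴺ degrees of error, i.e. 0.5 × 10⁻ᴺ × 111320 m.
Need 0.5 × 111320 × 10⁻ᴺ ≤ 383 → 10⁻ᴺ ≤ 6.881e-03, so N ≥ 2.16.
So 3 decimal places suffice (55.7 m); 2 would allow up to 557 m.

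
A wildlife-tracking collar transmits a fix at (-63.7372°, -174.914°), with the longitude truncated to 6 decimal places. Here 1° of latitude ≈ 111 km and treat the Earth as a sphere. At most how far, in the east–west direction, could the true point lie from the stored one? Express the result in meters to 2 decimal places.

Truncating at 6 decimal places can drop up to a full unit in the last place, so the longitude may be off by as much as 1e-06°.
One degree of longitude at 63.7372° is 111000 × cos 63.7372° ≈ 111000 × 0.4425 = 49116.3 m.
Maximum E–W displacement: 1e-06 × 49116.3 = 0.0491163 m.

0.05 meters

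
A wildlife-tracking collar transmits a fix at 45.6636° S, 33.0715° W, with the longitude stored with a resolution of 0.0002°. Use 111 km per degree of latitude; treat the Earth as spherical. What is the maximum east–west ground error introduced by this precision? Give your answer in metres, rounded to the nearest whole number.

8 metres

With a 0.0002° grid the true value lies within half a step, ±0.0002°/2 = ±0.0001°, of the stored one.
One degree of longitude at 45.6636° is 111000 × cos 45.6636° ≈ 111000 × 0.6989 = 77574.6 m.
East–west error: 0.0001° × 77574.6 m/° ≈ 7.75746 m.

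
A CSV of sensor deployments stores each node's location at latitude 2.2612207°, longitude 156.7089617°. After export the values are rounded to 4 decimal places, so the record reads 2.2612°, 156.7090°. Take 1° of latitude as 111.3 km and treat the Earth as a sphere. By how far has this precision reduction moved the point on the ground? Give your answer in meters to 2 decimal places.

The latitude changed by +0.0000207° and the longitude by -0.0000383°.
North–south shift: 0.0000207 × 111300 = 2.30391 m.
E–W at 2.2612°: -0.0000383° × 111300 × cos 2.2612° = -0.0000383 × 111300 × 0.9992 ≈ -4.25947 m.
Distance: √(2.30391² + 4.25947²) ≈ 4.84263 m.

4.84 meters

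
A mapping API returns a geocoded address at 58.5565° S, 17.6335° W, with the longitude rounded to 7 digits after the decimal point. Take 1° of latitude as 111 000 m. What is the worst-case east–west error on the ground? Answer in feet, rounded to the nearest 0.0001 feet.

0.0095 feet

Rounding to 7 decimal places leaves the longitude within ±5e-08° of the true value.
One degree of longitude at 58.5565° is 111000 × cos 58.5565° ≈ 111000 × 0.5217 = 57904 m.
Maximum E–W displacement: 5e-08 × 57904 = 0.0028952 m.
Converting: 0.0028952 m × 3.2808 ft/m ≈ 0.0094987 ft.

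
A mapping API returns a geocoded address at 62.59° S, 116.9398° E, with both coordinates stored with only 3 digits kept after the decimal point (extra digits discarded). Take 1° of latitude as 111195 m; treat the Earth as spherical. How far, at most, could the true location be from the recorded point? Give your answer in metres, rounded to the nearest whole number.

Truncating at 3 decimal places can drop up to a full unit in the last place, so each coordinate may be off by as much as 0.001°.
Latitude error → 0.001 × 111195 = 111.195 m along the meridian.
Longitude error → 0.001 × 111195 × cos 62.59° = 0.001 × 111195 × 0.4604 ≈ 51.1891 m.
The two errors are perpendicular, so the maximum displacement is √(111.195² + 51.1891²) ≈ 122.412 m.

122 metres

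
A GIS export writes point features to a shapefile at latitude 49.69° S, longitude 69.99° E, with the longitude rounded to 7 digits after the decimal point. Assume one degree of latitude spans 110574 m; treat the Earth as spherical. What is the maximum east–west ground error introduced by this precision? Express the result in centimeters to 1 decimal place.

0.4 centimeters

Rounding to 7 decimal places leaves the longitude within ±5e-08° of the true value.
Parallels shrink by cos φ, so at 49.69° a degree of longitude is 110574 × 0.6469 ≈ 71532.9 m.
So at most 5e-08° × 71532.9 ≈ 0.00357664 m east–west.
That is 0.00357664 m = 0.35766 cm.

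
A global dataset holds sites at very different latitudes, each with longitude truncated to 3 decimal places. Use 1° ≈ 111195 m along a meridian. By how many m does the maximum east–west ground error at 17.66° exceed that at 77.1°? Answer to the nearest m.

81 m

Truncating at 3 decimal places can drop up to a full unit in the last place, so the longitude may be off by as much as 0.001°.
Error at 17.66° = 0.001° × 111195 × cos 17.66° ≈ 111.2 × 0.9529 = 105.95 m.
At 77.1°: 0.001° × 111195 × cos 77.1° = 0.001 × 111195 × 0.2233 ≈ 24.824 m.
Difference: 105.95 − 24.824 = 81.13 m.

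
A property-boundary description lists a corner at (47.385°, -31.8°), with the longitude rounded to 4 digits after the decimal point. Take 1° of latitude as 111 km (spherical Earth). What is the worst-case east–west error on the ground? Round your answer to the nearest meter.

Rounding to 4 decimal places leaves the longitude within ±5e-05° of the true value.
Parallels shrink by cos φ, so at 47.385° a degree of longitude is 111000 × 0.6771 ≈ 75154.6 m.
East–west error: 5e-05° × 75154.6 m/° ≈ 3.75773 m.

4 meters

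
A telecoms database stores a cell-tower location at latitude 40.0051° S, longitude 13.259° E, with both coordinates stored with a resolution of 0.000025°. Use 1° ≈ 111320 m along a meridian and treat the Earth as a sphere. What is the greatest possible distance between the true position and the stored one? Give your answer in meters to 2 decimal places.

With a 0.000025° grid the true value lies within half a step, ±0.000025°/2 = ±1.25e-05°, of the stored one.
Latitude error → 1.25e-05 × 111320 = 1.3915 m along the meridian.
Longitude error → 1.25e-05 × 111320 × cos 40.0051° = 1.25e-05 × 111320 × 0.7660 ≈ 1.06587 m.
Worst case both components are at the extreme and orthogonal: √(1.3915² + 1.06587²) ≈ 1.75281 m.

1.75 meters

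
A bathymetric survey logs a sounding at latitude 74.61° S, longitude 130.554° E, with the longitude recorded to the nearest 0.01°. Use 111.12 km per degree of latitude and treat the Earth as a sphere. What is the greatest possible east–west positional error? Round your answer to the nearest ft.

Rounding to 2 decimal places leaves the longitude within ±0.005° of the true value.
Parallels shrink by cos φ, so at 74.61° a degree of longitude is 111120 × 0.2654 ≈ 29489.9 m.
So at most 0.005° × 29489.9 ≈ 147.449 m east–west.
In feet: 147.449 m ÷ 0.3048 ≈ 483.76 ft.

484 ft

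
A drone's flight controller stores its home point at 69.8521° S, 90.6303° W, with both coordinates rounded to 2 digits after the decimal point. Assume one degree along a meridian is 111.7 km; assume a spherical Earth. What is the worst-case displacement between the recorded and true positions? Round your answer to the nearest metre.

591 metres

Rounding to 2 decimal places leaves each coordinate within ±0.005° of the true value.
Latitude error → 0.005 × 111700 = 558.5 m along the meridian.
East–west component at 69.8521°: 0.005° × 111700 × cos 69.8521° ≈ 0.005 × 38474.5 ≈ 192.372 m.
Worst case both components are at the extreme and orthogonal: √(558.5² + 192.372²) ≈ 590.702 m.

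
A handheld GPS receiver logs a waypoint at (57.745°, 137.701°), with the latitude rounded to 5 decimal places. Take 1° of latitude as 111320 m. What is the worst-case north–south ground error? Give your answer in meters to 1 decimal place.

0.6 meters

Rounding to 5 decimal places leaves the latitude within ±5e-06° of the true value.
So the N–S error is at most 5e-06 × 111320 = 0.5566 m.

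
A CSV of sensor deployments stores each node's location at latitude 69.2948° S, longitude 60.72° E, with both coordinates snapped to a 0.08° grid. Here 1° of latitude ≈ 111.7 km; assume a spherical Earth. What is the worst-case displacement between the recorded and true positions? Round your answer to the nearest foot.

With a 0.08° grid the true value lies within half a step, ±0.08°/2 = ±0.04°, of the stored one.
North–south component: 0.04° × 111700 = 4468 m.
East–west component at 69.2948°: 0.04° × 111700 × cos 69.2948° ≈ 0.04 × 39492.6 ≈ 1579.7 m.
Combining orthogonally: (4468² + 1579.7²)^½ ≈ 4739.04 m.
In feet: 4739.04 m ÷ 0.3048 ≈ 15548 ft.

15548 feet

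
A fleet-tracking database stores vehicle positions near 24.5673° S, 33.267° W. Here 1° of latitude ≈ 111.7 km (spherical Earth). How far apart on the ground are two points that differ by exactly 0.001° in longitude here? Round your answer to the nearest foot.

0.001° of longitude at 24.5673° is 0.001 × 111700 × cos 24.5673° ≈ 0.001 × 101588 = 101.588 m.
Converting: 101.588 m × 3.2808 ft/m ≈ 333.29 ft.

333 feet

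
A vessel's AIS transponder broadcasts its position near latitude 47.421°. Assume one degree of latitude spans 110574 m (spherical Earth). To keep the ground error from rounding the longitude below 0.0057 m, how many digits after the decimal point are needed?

7 decimal places

At 47.421° one degree of longitude covers 110574 × cos 47.421° ≈ 110574 × 0.6766 ≈ 74815 m.
N decimal places → at most half a unit in the last place, 0.5 × 10⁻ᴺ° = 74815/2 × 10⁻ᴺ m.
Need 0.5 × 74815 × 10⁻ᴺ ≤ 0.0057 → 10⁻ᴺ ≤ 1.524e-07, so N ≥ 6.82.
So 7 decimal places suffice (0.00374 m); 6 would allow up to 0.0374 m.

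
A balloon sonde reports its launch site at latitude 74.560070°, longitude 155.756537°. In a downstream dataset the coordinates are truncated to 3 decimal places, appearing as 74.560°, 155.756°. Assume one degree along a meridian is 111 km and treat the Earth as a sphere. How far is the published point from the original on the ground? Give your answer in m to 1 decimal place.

Δlat = 74.560070 − 74.560 = +0.000070°; Δlon = 155.756537 − 155.756 = +0.000537°.
North–south shift: 0.000070 × 111000 = 7.77 m.
East–west at this latitude: 0.000537° × 111000 × cos 74.56° ≈ 0.000537 × 29551.4 = 15.8691 m.
Combined displacement = (7.77² + 15.8691²)^½ ≈ 17.6692 m.

17.7 m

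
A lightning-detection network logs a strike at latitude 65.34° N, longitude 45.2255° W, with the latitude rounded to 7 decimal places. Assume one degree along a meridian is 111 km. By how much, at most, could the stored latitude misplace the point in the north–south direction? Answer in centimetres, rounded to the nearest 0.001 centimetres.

Rounding to 7 decimal places leaves the latitude within ±5e-08° of the true value.
Along the meridian that is 5e-08° × 111000 m/° = 0.00555 m.
That is 0.00555 m = 0.555 cm.

0.555 centimetres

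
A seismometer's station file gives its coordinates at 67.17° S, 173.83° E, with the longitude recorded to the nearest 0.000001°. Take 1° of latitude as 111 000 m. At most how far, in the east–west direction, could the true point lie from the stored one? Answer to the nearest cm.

Rounding to 6 decimal places leaves the longitude within ±5e-07° of the true value.
One degree of longitude at 67.17° is 111000 × cos 67.17° ≈ 111000 × 0.3880 = 43067.8 m.
Maximum E–W displacement: 5e-07 × 43067.8 = 0.0215339 m.
That is 0.0215339 m = 2.1534 cm.

2 cm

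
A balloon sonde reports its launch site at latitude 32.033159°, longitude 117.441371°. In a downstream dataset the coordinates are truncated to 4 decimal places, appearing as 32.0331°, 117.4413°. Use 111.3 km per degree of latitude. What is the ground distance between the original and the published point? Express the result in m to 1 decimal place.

9.4 m

Δlat = 32.033159 − 32.0331 = +0.000059°; Δlon = 117.441371 − 117.4413 = +0.000071°.
N–S: 0.000059° × 111300 m/° = 6.5667 m.
East–west at this latitude: 0.000071° × 111300 × cos 32.0331° ≈ 0.000071 × 94353.7 = 6.69911 m.
Combined displacement = (6.5667² + 6.69911²)^½ ≈ 9.38081 m.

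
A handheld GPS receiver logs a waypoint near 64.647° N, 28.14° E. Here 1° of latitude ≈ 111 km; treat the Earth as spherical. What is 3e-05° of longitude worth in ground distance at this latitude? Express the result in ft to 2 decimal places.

At 64.647° a degree of longitude is 111000 × cos 64.647° ≈ 47529.5 m, so 3e-05° corresponds to 1.42589 m.
Converting: 1.42589 m × 3.2808 ft/m ≈ 4.6781 ft.

4.68 ft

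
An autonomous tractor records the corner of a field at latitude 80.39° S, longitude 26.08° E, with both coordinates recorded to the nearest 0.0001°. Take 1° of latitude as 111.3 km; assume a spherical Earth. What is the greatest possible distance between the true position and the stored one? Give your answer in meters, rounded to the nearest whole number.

Rounding to 4 decimal places leaves each coordinate within ±5e-05° of the true value.
N–S: 5e-05° × 111300 m/° = 5.565 m.
Longitude error → 5e-05 × 111300 × cos 80.39° = 5e-05 × 111300 × 0.1669 ≈ 0.929026 m.
Worst case both components are at the extreme and orthogonal: √(5.565² + 0.929026²) ≈ 5.64201 m.

6 meters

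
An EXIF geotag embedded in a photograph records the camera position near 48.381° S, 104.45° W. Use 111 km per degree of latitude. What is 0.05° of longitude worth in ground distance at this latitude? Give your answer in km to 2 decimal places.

At 48.381° a degree of longitude is 111000 × cos 48.381° ≈ 73723.3 m, so 0.05° corresponds to 3686.17 m.
That is 3686.17 m = 3.6862 km.

3.69 km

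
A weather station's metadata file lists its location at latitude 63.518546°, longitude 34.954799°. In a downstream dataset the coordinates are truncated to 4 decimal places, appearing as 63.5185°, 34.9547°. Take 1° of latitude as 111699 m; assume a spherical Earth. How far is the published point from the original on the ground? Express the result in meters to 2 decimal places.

7.12 meters

Δlat = 63.518546 − 63.5185 = +0.000046°; Δlon = 34.954799 − 34.9547 = +0.000099°.
North–south shift: 0.000046 × 111699 = 5.13815 m.
East–west at this latitude: 0.000099° × 111699 × cos 63.5185° ≈ 0.000099 × 49807.6 = 4.93095 m.
Combined displacement = (5.13815² + 4.93095²)^½ ≈ 7.12144 m.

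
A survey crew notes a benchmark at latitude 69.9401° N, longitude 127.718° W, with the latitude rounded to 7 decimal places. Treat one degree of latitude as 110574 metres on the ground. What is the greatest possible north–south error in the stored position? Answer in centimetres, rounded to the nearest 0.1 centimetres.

0.6 centimetres

Rounding to 7 decimal places leaves the latitude within ±5e-08° of the true value.
So the N–S error is at most 5e-08 × 110574 = 0.0055287 m.
That is 0.0055287 m = 0.55287 cm.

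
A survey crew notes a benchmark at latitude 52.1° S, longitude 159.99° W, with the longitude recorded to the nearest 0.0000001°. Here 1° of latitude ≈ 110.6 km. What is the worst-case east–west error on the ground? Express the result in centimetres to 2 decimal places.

0.34 centimetres

Rounding to 7 decimal places leaves the longitude within ±5e-08° of the true value.
Parallels shrink by cos φ, so at 52.1° a degree of longitude is 110600 × 0.6143 ≈ 67939.9 m.
East–west error: 5e-08° × 67939.9 m/° ≈ 0.003397 m.
That is 0.003397 m = 0.3397 cm.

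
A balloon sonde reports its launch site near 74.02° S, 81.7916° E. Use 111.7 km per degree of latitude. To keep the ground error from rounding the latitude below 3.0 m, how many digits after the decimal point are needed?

5 decimal places

One degree of latitude covers 111700 m.
N decimal places → at most half a unit in the last place, 0.5 × 10⁻ᴺ° = 111700/2 × 10⁻ᴺ m.
Need 0.5 × 111700 × 10⁻ᴺ ≤ 3.0 → 10⁻ᴺ ≤ 5.372e-05, so N ≥ 4.27.
At 4 places the error can reach 5.58 m, but 5 places keeps it to 0.558 m.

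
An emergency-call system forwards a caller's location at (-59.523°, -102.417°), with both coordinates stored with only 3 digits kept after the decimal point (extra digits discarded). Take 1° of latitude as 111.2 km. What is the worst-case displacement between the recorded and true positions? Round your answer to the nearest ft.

Truncating at 3 decimal places can drop up to a full unit in the last place, so each coordinate may be off by as much as 0.001°.
N–S: 0.001° × 111200 m/° = 111.2 m.
Longitude error → 0.001 × 111200 × cos 59.523° = 0.001 × 111200 × 0.5072 ≈ 56.3998 m.
The two errors are perpendicular, so the maximum displacement is √(111.2² + 56.3998²) ≈ 124.685 m.
Converting: 124.685 m × 3.2808 ft/m ≈ 409.07 ft.

409 ft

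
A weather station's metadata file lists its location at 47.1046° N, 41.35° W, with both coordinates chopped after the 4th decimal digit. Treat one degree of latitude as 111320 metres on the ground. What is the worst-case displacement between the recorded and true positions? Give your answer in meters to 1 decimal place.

13.5 meters

Truncating at 4 decimal places can drop up to a full unit in the last place, so each coordinate may be off by as much as 0.0001°.
Latitude error → 0.0001 × 111320 = 11.132 m along the meridian.
E–W at 47.1046°: 0.0001° × 111320 × cos 47.1046° = 0.0001 × 111320 × 0.6807 ≈ 7.57713 m.
Worst case both components are at the extreme and orthogonal: √(11.132² + 7.57713²) ≈ 13.466 m.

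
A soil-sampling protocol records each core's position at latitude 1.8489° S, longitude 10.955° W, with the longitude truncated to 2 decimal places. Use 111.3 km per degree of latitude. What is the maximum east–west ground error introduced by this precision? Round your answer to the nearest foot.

3650 feet

Truncating at 2 decimal places can drop up to a full unit in the last place, so the longitude may be off by as much as 0.01°.
At latitude 1.8489° a degree of longitude spans 111300 m × cos 1.8489° = 111300 × 0.9995 ≈ 111242 m.
So at most 0.01° × 111242 ≈ 1112.42 m east–west.
In feet: 1112.42 m ÷ 0.3048 ≈ 3649.7 ft.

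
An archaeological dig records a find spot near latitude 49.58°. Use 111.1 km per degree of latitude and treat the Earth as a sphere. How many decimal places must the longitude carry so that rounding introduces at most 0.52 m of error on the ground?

5

At 49.58° one degree of longitude covers 111100 × cos 49.58° ≈ 111100 × 0.6484 ≈ 72035.7 m.
Rounding to N decimal places gives at most 0.5 × 10⁻ᴺ degrees of error, i.e. 0.5 × 10⁻ᴺ × 72035.7 m.
Need 0.5 × 72035.7 × 10⁻ᴺ ≤ 0.52 → 10⁻ᴺ ≤ 1.444e-05, so N ≥ 4.84.
At 4 places the error can reach 3.6 m, but 5 places keeps it to 0.36 m.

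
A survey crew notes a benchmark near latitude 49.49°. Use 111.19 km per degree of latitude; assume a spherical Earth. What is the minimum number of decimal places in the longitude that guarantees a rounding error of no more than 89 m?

3 decimal places

At 49.49° one degree of longitude covers 111190 × cos 49.49° ≈ 111190 × 0.6496 ≈ 72226.9 m.
Rounding to N decimal places gives at most 0.5 × 10⁻ᴺ degrees of error, i.e. 0.5 × 10⁻ᴺ × 72226.9 m.
Setting 36113.4 × 10⁻ᴺ ≤ 89 gives 10ᴺ ≥ 405.8, i.e. N ≥ 2.61.
N = 2 would give 361 m (too coarse); N = 3 gives 36.1 m ≤ 89 m.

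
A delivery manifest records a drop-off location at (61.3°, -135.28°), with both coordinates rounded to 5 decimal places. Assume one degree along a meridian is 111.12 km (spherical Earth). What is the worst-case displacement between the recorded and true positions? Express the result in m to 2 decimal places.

Rounding to 5 decimal places leaves each coordinate within ±5e-06° of the true value.
N–S: 5e-06° × 111120 m/° = 0.5556 m.
Longitude error → 5e-06 × 111120 × cos 61.3° = 5e-06 × 111120 × 0.4802 ≈ 0.266812 m.
The two errors are perpendicular, so the maximum displacement is √(0.5556² + 0.266812²) ≈ 0.616344 m.

0.62 m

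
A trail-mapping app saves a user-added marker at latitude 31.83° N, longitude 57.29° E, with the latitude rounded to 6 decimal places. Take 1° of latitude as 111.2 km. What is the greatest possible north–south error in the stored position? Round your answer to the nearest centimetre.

Rounding to 6 decimal places leaves the latitude within ±5e-07° of the true value.
So the N–S error is at most 5e-07 × 111200 = 0.0556 m.
That is 0.0556 m = 5.56 cm.

6 centimetres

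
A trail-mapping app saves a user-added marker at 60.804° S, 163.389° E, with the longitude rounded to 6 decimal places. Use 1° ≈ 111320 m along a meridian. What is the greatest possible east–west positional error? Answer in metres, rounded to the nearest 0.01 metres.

Rounding to 6 decimal places leaves the longitude within ±5e-07° of the true value.
One degree of longitude at 60.804° is 111320 × cos 60.804° ≈ 111320 × 0.4878 = 54301.8 m.
So at most 5e-07° × 54301.8 ≈ 0.0271509 m east–west.

0.03 metres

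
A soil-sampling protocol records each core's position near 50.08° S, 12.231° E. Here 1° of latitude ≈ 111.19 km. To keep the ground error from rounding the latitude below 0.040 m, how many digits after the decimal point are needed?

One degree of latitude covers 111190 m.
N decimal places → at most half a unit in the last place, 0.5 × 10⁻ᴺ° = 111190/2 × 10⁻ᴺ m.
Need 0.5 × 111190 × 10⁻ᴺ ≤ 0.040 → 10⁻ᴺ ≤ 7.195e-07, so N ≥ 6.14.
So 7 decimal places suffice (0.00556 m); 6 would allow up to 0.0556 m.

7 decimal places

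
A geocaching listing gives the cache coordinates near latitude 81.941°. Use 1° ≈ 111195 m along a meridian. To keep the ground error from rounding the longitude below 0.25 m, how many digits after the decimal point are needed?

At 81.941° one degree of longitude covers 111195 × cos 81.941° ≈ 111195 × 0.1402 ≈ 15588.7 m.
Rounding to N decimal places gives at most 0.5 × 10⁻ᴺ degrees of error, i.e. 0.5 × 10⁻ᴺ × 15588.7 m.
Setting 7794.37 × 10⁻ᴺ ≤ 0.25 gives 10ᴺ ≥ 3.118e+04, i.e. N ≥ 4.49.
N = 4 would give 0.779 m (too coarse); N = 5 gives 0.0779 m ≤ 0.25 m.

5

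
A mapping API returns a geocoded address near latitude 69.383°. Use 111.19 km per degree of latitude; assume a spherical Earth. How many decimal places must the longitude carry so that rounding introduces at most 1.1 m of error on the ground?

At 69.383° one degree of longitude covers 111190 × cos 69.383° ≈ 111190 × 0.3521 ≈ 39152.2 m.
Rounding to N decimal places gives at most 0.5 × 10⁻ᴺ degrees of error, i.e. 0.5 × 10⁻ᴺ × 39152.2 m.
Setting 19576.1 × 10⁻ᴺ ≤ 1.1 gives 10ᴺ ≥ 1.78e+04, i.e. N ≥ 4.25.
At 4 places the error can reach 1.96 m, but 5 places keeps it to 0.196 m.

5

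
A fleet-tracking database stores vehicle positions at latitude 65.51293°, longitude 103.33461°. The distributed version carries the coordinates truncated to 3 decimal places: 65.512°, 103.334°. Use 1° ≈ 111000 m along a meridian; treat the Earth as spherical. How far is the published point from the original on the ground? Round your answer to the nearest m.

107 m

The latitude changed by +0.00093° and the longitude by +0.00061°.
North–south shift: 0.00093 × 111000 = 103.23 m.
East–west at this latitude: 0.00061° × 111000 × cos 65.512° ≈ 0.00061 × 46009.8 = 28.066 m.
Combined displacement = (103.23² + 28.066²)^½ ≈ 106.977 m.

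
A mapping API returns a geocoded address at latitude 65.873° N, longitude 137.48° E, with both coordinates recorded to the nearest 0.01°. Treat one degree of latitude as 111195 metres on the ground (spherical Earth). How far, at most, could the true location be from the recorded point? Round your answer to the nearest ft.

1971 ft

Rounding to 2 decimal places leaves each coordinate within ±0.005° of the true value.
North–south component: 0.005° × 111195 = 555.975 m.
Longitude error → 0.005 × 111195 × cos 65.873° = 0.005 × 111195 × 0.4088 ≈ 227.261 m.
Worst case both components are at the extreme and orthogonal: √(555.975² + 227.261²) ≈ 600.629 m.
Converting: 600.629 m × 3.2808 ft/m ≈ 1970.6 ft.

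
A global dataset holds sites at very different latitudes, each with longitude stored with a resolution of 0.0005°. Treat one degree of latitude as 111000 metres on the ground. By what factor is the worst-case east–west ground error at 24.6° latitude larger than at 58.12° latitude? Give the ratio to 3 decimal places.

1.722

With a 0.0005° grid the true value lies within half a step, ±0.0005°/2 = ±0.00025°, of the stored one.
Error at 24.6° = 0.00025° × 111000 × cos 24.6° ≈ 27.75 × 0.9092 = 25.231 m.
Error at 58.12° = 0.00025° × 111000 × cos 58.12° ≈ 27.75 × 0.5281 = 14.656 m.
Ratio: 25.231 / 14.656 = cos 24.6° / cos 58.12° ≈ 1.7216.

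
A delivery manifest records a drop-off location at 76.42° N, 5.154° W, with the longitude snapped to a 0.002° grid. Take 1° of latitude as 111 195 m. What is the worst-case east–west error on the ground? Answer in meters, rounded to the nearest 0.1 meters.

26.1 meters

With a 0.002° grid the true value lies within half a step, ±0.002°/2 = ±0.001°, of the stored one.
One degree of longitude at 76.42° is 111195 × cos 76.42° ≈ 111195 × 0.2348 = 26108.9 m.
So at most 0.001° × 26108.9 ≈ 26.1089 m east–west.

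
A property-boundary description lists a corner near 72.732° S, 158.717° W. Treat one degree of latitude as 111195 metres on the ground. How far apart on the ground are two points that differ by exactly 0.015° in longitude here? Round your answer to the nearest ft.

1624 ft

0.015° of longitude at 72.732° is 0.015 × 111195 × cos 72.732° ≈ 0.015 × 33007.3 = 495.11 m.
Converting: 495.11 m × 3.2808 ft/m ≈ 1624.4 ft.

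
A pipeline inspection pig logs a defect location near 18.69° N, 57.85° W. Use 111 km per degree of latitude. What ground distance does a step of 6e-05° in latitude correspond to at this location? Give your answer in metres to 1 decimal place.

6.7 metres

6e-05° × 111000 m/° = 6.66 m.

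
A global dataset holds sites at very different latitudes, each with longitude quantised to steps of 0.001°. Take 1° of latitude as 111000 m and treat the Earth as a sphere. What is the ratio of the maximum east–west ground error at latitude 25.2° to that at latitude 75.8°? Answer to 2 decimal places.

With a 0.001° grid the true value lies within half a step, ±0.001°/2 = ±0.0005°, of the stored one.
At 25.2°: 0.0005° × 111000 × cos 25.2° = 0.0005 × 111000 × 0.9048 ≈ 50.218 m.
Error at 75.8° = 0.0005° × 111000 × cos 75.8° ≈ 55.5 × 0.2453 = 13.615 m.
Ratio: 50.218 / 13.615 = cos 25.2° / cos 75.8° ≈ 3.6885.

3.69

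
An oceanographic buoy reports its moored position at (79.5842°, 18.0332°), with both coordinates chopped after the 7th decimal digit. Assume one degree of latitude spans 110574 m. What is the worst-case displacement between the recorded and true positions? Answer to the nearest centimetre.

Truncating at 7 decimal places can drop up to a full unit in the last place, so each coordinate may be off by as much as 1e-07°.
N–S: 1e-07° × 110574 m/° = 0.0110574 m.
Longitude error → 1e-07 × 110574 × cos 79.5842° = 1e-07 × 110574 × 0.1808 ≈ 0.00199907 m.
Worst case both components are at the extreme and orthogonal: √(0.0110574² + 0.00199907²) ≈ 0.0112367 m.
That is 0.0112367 m = 1.1237 cm.

1 centimetres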